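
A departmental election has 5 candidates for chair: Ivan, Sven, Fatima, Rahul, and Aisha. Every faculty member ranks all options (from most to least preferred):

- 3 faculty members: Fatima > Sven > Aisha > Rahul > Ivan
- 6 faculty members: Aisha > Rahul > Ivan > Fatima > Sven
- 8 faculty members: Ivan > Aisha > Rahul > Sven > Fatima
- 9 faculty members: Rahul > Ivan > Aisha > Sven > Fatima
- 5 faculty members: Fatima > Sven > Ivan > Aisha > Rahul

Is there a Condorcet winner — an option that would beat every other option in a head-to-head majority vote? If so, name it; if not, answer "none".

none

Checking pairwise contests:
Rahul beats Ivan 18–13.
Ivan beats Sven 23–8.
Ivan beats Fatima 23–8.
Aisha beats Rahul 22–9.
Ivan beats Aisha 22–9.
Every option loses at least one head-to-head, so there is no Condorcet winner.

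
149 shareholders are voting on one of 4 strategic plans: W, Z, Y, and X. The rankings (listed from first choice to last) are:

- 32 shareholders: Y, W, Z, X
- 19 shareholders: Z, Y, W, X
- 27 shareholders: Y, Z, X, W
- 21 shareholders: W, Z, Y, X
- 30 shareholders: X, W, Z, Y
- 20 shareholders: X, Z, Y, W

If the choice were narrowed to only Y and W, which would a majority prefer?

Voters preferring Y to W: 98; preferring W to Y: 51.
Y wins the head-to-head.

Y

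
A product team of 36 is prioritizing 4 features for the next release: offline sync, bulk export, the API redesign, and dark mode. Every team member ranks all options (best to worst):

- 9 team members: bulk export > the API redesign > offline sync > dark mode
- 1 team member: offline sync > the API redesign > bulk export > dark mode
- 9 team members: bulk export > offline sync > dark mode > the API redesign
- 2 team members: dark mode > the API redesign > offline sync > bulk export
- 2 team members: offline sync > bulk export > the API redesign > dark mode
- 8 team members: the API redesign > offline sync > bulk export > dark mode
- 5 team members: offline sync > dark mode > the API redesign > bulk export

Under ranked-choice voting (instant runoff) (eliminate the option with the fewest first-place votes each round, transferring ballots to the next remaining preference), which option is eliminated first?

dark mode

Round 1: offline sync 8, bulk export 18, the API redesign 8, dark mode 2. Eliminate dark mode.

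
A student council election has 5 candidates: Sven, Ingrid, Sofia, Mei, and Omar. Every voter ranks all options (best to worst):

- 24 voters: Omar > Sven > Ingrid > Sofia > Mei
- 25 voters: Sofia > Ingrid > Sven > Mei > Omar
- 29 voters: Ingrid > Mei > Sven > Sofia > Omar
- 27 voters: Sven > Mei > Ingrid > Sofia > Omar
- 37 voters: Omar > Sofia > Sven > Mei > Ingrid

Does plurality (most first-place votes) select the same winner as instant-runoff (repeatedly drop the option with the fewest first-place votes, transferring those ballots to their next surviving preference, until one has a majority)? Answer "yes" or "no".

Plurality — first-place votes: Sven 27, Ingrid 29, Sofia 25, Mei 0, Omar 61. Winner: Omar.
Instant-runoff — R1 Sven 27, Ingrid 29, Sofia 25, Mei 0, Omar 61 (Mei out); R2 Sven 27, Ingrid 29, Sofia 25, Omar 61 (Sofia out); R3 Sven 27, Ingrid 54, Omar 61 (Sven out); R4 Ingrid 81, Omar 61 (Ingrid winner). Winner: Ingrid.
The two methods disagree.

no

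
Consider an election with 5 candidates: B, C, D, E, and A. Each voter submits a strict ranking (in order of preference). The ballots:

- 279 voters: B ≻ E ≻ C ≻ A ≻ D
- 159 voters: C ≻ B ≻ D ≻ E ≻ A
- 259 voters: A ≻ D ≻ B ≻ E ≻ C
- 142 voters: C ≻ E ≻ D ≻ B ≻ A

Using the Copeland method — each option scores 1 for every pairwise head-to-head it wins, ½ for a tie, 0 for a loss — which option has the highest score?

B: beats C, D, E, and A → score 4.
C: beats D and A; loses to B and E → score 2.
D: loses to B, C, E, and A → score 0.
E: beats C, D, and A; loses to B → score 3.
A: beats D; loses to B, C, and E → score 1.
B has the best pairwise record.

B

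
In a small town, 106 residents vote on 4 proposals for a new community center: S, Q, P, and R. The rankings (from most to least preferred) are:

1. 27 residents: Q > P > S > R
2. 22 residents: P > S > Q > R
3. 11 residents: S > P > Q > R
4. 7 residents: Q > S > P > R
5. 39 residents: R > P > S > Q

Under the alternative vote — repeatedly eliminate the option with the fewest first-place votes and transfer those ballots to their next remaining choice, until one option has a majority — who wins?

Round 1: S 11, Q 34, P 22, R 39. Eliminate S.
Round 2: Q 34, P 33, R 39. Eliminate P.
Round 3: Q 67, R 39. Q has a majority.

Q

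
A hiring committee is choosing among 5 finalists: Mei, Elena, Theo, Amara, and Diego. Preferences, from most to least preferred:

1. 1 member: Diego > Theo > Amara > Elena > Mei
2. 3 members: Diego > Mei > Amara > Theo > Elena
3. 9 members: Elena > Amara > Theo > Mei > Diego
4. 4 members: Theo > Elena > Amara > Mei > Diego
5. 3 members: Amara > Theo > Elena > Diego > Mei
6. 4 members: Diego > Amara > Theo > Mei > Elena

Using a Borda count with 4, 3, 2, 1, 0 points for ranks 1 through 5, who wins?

Amara

Mei: 1·0 + 3·3 + 9·1 + 4·1 + 3·0 + 4·1 = 26
Elena: 1·1 + 3·0 + 9·4 + 4·3 + 3·2 + 4·0 = 55
Theo: 1·3 + 3·1 + 9·2 + 4·4 + 3·3 + 4·2 = 57
Amara: 1·2 + 3·2 + 9·3 + 4·2 + 3·4 + 4·3 = 67
Diego: 1·4 + 3·4 + 9·0 + 4·0 + 3·1 + 4·4 = 35
Amara has the highest Borda score (67).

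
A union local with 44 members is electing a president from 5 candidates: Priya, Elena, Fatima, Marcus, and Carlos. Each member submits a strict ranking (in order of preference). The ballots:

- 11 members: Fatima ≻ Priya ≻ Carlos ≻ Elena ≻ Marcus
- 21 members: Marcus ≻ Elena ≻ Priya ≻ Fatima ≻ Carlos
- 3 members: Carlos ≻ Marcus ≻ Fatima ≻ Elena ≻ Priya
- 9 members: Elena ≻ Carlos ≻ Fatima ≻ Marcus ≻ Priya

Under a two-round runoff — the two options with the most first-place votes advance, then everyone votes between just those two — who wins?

Round 1 first-place votes: Priya 0, Elena 9, Fatima 11, Marcus 21, Carlos 3.
Marcus and Fatima advance.
Runoff: Marcus is preferred to Fatima by 24 voters; Fatima by 20.
Marcus wins the runoff.

Marcus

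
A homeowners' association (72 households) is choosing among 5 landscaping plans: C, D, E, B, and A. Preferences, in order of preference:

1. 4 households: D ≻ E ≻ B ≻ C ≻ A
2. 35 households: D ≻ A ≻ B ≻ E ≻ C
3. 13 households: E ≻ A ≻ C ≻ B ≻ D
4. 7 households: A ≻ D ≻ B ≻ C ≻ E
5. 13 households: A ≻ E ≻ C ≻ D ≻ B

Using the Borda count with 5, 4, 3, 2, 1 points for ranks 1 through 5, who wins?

A

C: 4·2 + 35·1 + 13·3 + 7·2 + 13·3 = 135
D: 4·5 + 35·5 + 13·1 + 7·4 + 13·2 = 262
E: 4·4 + 35·2 + 13·5 + 7·1 + 13·4 = 210
B: 4·3 + 35·3 + 13·2 + 7·3 + 13·1 = 177
A: 4·1 + 35·4 + 13·4 + 7·5 + 13·5 = 296
A has the highest Borda score (296).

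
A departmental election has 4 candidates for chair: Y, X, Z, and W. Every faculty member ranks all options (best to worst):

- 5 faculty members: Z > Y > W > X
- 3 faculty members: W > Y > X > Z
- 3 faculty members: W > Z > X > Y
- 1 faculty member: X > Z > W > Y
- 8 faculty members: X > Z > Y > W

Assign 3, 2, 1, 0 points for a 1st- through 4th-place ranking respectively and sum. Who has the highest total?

Y: 5·2 + 3·2 + 3·0 + 1·0 + 8·1 = 24
X: 5·0 + 3·1 + 3·1 + 1·3 + 8·3 = 33
Z: 5·3 + 3·0 + 3·2 + 1·2 + 8·2 = 39
W: 5·1 + 3·3 + 3·3 + 1·1 + 8·0 = 24
Z has the highest Borda score (39).

Z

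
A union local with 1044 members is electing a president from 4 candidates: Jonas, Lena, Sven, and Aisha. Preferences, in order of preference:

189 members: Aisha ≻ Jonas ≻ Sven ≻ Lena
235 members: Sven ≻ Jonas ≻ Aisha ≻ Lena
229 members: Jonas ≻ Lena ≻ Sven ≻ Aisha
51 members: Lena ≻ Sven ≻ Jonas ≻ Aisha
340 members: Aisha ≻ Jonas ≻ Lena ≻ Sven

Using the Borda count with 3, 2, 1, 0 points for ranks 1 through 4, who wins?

Jonas: 189·2 + 235·2 + 229·3 + 51·1 + 340·2 = 2266
Lena: 189·0 + 235·0 + 229·2 + 51·3 + 340·1 = 951
Sven: 189·1 + 235·3 + 229·1 + 51·2 + 340·0 = 1225
Aisha: 189·3 + 235·1 + 229·0 + 51·0 + 340·3 = 1822
Jonas has the highest Borda score (2266).

Jonas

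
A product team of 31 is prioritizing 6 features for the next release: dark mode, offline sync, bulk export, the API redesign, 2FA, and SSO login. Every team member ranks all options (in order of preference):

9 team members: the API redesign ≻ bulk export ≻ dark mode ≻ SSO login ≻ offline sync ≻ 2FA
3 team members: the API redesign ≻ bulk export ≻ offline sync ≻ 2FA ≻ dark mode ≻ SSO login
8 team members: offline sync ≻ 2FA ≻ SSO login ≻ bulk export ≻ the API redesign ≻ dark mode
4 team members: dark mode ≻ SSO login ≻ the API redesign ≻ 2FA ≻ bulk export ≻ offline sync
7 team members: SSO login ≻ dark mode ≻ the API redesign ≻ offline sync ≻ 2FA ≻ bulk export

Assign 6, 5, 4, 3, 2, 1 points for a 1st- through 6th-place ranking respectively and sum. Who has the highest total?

the API redesign

dark mode: 9·4 + 3·2 + 8·1 + 4·6 + 7·5 = 109
offline sync: 9·2 + 3·4 + 8·6 + 4·1 + 7·3 = 103
bulk export: 9·5 + 3·5 + 8·3 + 4·2 + 7·1 = 99
the API redesign: 9·6 + 3·6 + 8·2 + 4·4 + 7·4 = 132
2FA: 9·1 + 3·3 + 8·5 + 4·3 + 7·2 = 84
SSO login: 9·3 + 3·1 + 8·4 + 4·5 + 7·6 = 124
the API redesign has the highest Borda score (132).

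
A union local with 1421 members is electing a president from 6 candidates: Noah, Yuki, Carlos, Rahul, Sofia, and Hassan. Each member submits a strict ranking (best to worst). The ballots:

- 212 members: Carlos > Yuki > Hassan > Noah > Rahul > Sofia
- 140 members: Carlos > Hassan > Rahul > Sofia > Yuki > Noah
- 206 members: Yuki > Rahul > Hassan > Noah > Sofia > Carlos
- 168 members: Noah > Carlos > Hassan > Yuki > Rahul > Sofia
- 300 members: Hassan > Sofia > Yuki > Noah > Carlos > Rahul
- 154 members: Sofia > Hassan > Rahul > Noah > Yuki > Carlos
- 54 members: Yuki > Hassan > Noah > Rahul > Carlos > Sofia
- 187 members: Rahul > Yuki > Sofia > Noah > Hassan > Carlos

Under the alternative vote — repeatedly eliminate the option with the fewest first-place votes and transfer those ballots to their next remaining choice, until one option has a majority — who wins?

Round 1: Noah 168, Yuki 260, Carlos 352, Rahul 187, Sofia 154, Hassan 300. Eliminate Sofia.
Round 2: Noah 168, Yuki 260, Carlos 352, Rahul 187, Hassan 454. Eliminate Noah.
Round 3: Yuki 260, Carlos 520, Rahul 187, Hassan 454. Eliminate Rahul.
Round 4: Yuki 447, Carlos 520, Hassan 454. Eliminate Yuki.
Round 5: Carlos 520, Hassan 901. Hassan has a majority.

Hassan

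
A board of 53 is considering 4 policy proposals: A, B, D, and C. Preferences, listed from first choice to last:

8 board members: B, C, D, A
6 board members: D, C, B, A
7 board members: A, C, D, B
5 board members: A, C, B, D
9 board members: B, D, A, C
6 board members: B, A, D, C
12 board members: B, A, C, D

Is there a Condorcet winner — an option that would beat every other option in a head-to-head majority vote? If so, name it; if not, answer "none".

B vs A: 41–12 for B.
B vs D: 40–13 for B.
B vs C: 35–18 for B.
B beats every other option head-to-head.

B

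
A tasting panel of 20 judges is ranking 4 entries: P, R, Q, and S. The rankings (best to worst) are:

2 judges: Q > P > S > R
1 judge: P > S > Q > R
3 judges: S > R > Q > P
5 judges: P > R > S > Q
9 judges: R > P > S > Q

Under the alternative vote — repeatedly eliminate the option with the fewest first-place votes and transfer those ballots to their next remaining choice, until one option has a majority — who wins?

R

Round 1: P 6, R 9, Q 2, S 3. Eliminate Q.
Round 2: P 8, R 9, S 3. Eliminate S.
Round 3: P 8, R 12. R has a majority.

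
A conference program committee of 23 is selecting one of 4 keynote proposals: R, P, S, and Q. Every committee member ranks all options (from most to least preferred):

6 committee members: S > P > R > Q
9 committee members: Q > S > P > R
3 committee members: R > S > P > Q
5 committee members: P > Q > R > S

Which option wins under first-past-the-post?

Q

First-place votes: R 3, P 5, S 6, Q 9.
Q has the most first-place votes.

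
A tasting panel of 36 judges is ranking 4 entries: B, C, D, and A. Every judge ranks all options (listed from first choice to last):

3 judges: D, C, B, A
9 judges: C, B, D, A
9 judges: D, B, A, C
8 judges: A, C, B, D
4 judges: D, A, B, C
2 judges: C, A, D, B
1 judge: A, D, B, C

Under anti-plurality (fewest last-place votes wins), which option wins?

B

Last-place votes: B 2, C 14, D 8, A 12.
B is ranked last by the fewest voters, so B wins.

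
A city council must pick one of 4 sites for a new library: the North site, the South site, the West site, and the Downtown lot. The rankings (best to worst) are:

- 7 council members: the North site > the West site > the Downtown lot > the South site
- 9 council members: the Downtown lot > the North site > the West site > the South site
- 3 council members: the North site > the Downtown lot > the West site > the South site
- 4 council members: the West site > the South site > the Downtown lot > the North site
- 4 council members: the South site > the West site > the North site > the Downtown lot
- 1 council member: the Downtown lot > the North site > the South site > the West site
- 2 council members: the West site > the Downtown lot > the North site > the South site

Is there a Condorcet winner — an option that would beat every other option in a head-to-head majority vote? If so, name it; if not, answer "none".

none

Checking pairwise contests:
the Downtown lot beats the North site 16–14.
the North site beats the South site 22–8.
the North site beats the West site 20–10.
the West site beats the Downtown lot 17–13.
Every option loses at least one head-to-head, so there is no Condorcet winner.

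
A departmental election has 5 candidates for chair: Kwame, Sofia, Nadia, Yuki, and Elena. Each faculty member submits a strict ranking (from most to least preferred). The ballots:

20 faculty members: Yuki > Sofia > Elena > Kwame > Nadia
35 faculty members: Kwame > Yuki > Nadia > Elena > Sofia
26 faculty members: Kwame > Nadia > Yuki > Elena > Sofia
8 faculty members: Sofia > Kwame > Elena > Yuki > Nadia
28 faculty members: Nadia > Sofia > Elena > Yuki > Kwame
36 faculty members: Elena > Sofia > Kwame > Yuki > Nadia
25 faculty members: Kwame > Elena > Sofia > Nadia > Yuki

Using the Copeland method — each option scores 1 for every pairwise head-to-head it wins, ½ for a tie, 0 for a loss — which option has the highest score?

Kwame

Kwame: beats Nadia, Yuki, and Elena; loses to Sofia → score 3.
Sofia: beats Kwame and Yuki; ties Nadia; loses to Elena → score 2.5.
Nadia: ties Sofia and Elena; loses to Kwame and Yuki → score 1.
Yuki: beats Nadia; loses to Kwame, Sofia, and Elena → score 1.
Elena: beats Sofia and Yuki; ties Nadia; loses to Kwame → score 2.5.
Kwame has the best pairwise record.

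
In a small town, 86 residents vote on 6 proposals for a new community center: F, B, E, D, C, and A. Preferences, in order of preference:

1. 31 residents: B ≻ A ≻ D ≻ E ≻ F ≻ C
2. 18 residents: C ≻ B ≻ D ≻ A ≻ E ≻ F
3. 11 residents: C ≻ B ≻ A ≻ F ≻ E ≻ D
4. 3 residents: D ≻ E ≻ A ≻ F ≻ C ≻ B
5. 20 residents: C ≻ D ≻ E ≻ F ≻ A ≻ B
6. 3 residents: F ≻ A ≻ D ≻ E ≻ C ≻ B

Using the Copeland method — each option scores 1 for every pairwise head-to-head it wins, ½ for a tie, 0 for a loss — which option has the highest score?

F: loses to B, E, D, C, and A → score 0.
B: beats F, E, D, and A; loses to C → score 4.
E: beats F; loses to B, D, C, and A → score 1.
D: beats F and E; loses to B, C, and A → score 2.
C: beats F, B, E, D, and A → score 5.
A: beats F, E, and D; loses to B and C → score 3.
C has the best pairwise record.

C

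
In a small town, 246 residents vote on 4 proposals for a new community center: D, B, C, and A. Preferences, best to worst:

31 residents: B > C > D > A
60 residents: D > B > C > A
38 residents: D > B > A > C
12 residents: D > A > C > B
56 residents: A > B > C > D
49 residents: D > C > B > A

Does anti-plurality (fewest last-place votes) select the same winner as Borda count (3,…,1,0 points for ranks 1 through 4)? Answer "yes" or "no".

Anti-plurality — last-place votes: D 56, B 12, C 38, A 140. Winner: B.
Borda — scores: D 508, B 450, C 288, A 230. Winner: D.
The two methods disagree.

no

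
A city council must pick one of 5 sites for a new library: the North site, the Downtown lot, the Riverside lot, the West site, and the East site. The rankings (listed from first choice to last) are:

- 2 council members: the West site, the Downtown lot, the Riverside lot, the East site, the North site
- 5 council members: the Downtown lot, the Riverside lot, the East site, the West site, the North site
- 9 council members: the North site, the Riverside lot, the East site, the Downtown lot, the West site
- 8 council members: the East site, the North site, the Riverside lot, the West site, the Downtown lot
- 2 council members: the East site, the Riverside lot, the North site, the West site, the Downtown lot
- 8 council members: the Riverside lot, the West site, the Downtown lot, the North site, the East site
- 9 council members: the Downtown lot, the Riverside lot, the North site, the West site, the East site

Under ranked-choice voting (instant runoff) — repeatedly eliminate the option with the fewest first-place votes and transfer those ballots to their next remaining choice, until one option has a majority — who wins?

Round 1: the North site 9, the Downtown lot 14, the Riverside lot 8, the West site 2, the East site 10. Eliminate the West site.
Round 2: the North site 9, the Downtown lot 16, the Riverside lot 8, the East site 10. Eliminate the Riverside lot.
Round 3: the North site 9, the Downtown lot 24, the East site 10. The Downtown lot has a majority.

the Downtown lot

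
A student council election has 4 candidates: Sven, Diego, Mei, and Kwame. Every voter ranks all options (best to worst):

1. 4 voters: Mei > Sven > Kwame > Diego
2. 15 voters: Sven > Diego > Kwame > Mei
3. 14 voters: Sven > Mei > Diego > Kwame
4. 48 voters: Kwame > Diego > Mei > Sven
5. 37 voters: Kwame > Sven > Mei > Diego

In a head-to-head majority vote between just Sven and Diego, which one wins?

Sven

Voters preferring Sven to Diego: 70; preferring Diego to Sven: 48.
Sven wins the head-to-head.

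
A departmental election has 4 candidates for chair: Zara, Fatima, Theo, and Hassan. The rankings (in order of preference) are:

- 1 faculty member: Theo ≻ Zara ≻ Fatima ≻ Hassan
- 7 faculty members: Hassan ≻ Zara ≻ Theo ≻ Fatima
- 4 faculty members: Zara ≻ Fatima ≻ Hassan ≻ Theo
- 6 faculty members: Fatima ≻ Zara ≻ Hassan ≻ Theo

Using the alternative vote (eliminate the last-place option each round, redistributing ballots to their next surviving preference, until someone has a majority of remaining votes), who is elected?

Fatima

Round 1: Zara 4, Fatima 6, Theo 1, Hassan 7. Eliminate Theo.
Round 2: Zara 5, Fatima 6, Hassan 7. Eliminate Zara.
Round 3: Fatima 11, Hassan 7. Fatima has a majority.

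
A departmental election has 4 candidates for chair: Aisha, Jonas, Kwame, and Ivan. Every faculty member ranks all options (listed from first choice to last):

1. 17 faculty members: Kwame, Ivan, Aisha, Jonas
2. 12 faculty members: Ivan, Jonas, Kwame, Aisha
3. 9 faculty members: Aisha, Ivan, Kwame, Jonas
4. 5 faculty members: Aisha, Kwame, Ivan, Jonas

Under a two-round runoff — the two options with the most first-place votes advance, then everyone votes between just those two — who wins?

Kwame

Round 1 first-place votes: Aisha 14, Jonas 0, Kwame 17, Ivan 12.
Kwame and Aisha advance.
Runoff: Kwame is preferred to Aisha by 29 voters; Aisha by 14.
Kwame wins the runoff.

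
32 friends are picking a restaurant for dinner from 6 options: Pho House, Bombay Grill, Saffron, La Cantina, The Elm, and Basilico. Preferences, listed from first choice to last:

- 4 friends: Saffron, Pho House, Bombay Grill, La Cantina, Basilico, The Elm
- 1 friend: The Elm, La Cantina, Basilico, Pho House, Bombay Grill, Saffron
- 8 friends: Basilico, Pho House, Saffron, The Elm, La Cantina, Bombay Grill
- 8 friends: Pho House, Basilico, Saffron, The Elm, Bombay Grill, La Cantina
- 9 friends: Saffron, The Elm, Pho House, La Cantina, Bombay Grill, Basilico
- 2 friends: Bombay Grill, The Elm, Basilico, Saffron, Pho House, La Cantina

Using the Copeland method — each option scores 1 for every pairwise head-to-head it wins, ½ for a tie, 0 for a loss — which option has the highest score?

Pho House: beats Bombay Grill, Saffron, La Cantina, The Elm, and Basilico → score 5.
Bombay Grill: loses to Pho House, Saffron, La Cantina, The Elm, and Basilico → score 0.
Saffron: beats Bombay Grill, La Cantina, and The Elm; loses to Pho House and Basilico → score 3.
La Cantina: beats Bombay Grill; loses to Pho House, Saffron, The Elm, and Basilico → score 1.
The Elm: beats Bombay Grill and La Cantina; loses to Pho House, Saffron, and Basilico → score 2.
Basilico: beats Bombay Grill, Saffron, La Cantina, and The Elm; loses to Pho House → score 4.
Pho House has the best pairwise record.

Pho House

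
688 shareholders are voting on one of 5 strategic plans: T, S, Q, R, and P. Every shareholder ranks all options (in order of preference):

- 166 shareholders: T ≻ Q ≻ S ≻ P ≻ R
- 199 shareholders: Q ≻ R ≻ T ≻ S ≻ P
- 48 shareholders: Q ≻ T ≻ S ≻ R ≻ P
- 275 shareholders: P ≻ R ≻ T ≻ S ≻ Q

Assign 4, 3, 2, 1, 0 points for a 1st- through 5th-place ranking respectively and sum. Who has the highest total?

T

T: 166·4 + 199·2 + 48·3 + 275·2 = 1756
S: 166·2 + 199·1 + 48·2 + 275·1 = 902
Q: 166·3 + 199·4 + 48·4 + 275·0 = 1486
R: 166·0 + 199·3 + 48·1 + 275·3 = 1470
P: 166·1 + 199·0 + 48·0 + 275·4 = 1266
T has the highest Borda score (1756).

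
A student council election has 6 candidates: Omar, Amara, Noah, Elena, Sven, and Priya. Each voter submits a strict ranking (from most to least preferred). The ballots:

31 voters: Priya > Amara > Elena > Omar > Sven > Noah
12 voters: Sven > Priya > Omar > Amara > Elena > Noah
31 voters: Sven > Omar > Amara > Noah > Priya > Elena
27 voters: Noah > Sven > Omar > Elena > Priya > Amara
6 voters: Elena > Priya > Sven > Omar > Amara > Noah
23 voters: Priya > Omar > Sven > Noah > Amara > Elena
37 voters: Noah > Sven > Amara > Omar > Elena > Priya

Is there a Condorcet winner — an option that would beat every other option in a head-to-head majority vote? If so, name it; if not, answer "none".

Sven vs Omar: 113–54 for Sven.
Sven vs Amara: 136–31 for Sven.
Sven vs Noah: 103–64 for Sven.
Sven vs Elena: 130–37 for Sven.
Sven vs Priya: 107–60 for Sven.
Sven beats every other option head-to-head.

Sven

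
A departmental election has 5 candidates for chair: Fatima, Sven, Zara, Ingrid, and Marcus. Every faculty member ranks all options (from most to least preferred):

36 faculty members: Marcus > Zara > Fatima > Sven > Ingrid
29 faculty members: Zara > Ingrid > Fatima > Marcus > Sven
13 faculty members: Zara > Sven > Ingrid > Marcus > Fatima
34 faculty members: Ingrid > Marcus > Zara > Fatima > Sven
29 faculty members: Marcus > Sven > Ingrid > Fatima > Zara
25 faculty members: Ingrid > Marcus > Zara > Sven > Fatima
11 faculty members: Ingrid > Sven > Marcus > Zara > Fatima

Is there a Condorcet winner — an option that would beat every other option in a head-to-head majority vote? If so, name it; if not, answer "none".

Ingrid

Ingrid vs Fatima: 141–36 for Ingrid.
Ingrid vs Sven: 99–78 for Ingrid.
Ingrid vs Zara: 99–78 for Ingrid.
Ingrid vs Marcus: 112–65 for Ingrid.
Ingrid beats every other option head-to-head.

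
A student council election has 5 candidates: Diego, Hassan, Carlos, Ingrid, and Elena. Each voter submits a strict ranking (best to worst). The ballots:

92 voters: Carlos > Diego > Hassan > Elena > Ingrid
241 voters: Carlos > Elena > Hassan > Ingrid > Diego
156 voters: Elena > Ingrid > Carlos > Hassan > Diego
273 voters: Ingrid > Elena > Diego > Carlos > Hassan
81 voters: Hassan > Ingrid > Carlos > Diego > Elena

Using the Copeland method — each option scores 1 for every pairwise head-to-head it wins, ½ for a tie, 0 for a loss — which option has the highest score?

Elena

Diego: loses to Hassan, Carlos, Ingrid, and Elena → score 0.
Hassan: beats Diego; loses to Carlos, Ingrid, and Elena → score 1.
Carlos: beats Diego and Hassan; loses to Ingrid and Elena → score 2.
Ingrid: beats Diego, Hassan, and Carlos; loses to Elena → score 3.
Elena: beats Diego, Hassan, Carlos, and Ingrid → score 4.
Elena has the best pairwise record.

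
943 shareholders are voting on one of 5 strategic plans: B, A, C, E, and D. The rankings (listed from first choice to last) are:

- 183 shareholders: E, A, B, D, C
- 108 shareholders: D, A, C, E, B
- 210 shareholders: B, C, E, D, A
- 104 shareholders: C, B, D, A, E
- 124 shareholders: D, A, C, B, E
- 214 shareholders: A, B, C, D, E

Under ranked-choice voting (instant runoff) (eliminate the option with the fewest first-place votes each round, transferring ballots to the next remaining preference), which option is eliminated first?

C

Round 1: B 210, A 214, C 104, E 183, D 232. Eliminate C.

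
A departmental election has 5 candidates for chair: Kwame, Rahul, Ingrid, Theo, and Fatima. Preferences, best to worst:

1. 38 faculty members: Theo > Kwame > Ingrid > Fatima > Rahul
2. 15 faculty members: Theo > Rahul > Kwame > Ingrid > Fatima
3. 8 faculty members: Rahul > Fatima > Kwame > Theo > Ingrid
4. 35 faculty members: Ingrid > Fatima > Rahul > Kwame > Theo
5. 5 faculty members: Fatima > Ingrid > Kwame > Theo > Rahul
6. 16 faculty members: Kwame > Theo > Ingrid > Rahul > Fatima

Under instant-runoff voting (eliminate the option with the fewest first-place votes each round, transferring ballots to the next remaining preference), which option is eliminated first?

Fatima

Round 1: Kwame 16, Rahul 8, Ingrid 35, Theo 53, Fatima 5. Eliminate Fatima.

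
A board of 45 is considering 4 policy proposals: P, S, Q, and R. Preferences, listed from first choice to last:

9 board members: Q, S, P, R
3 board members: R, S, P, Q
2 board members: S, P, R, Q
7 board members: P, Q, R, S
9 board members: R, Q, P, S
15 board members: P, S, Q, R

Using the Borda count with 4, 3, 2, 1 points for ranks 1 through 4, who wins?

P

P: 9·2 + 3·2 + 2·3 + 7·4 + 9·2 + 15·4 = 136
S: 9·3 + 3·3 + 2·4 + 7·1 + 9·1 + 15·3 = 105
Q: 9·4 + 3·1 + 2·1 + 7·3 + 9·3 + 15·2 = 119
R: 9·1 + 3·4 + 2·2 + 7·2 + 9·4 + 15·1 = 90
P has the highest Borda score (136).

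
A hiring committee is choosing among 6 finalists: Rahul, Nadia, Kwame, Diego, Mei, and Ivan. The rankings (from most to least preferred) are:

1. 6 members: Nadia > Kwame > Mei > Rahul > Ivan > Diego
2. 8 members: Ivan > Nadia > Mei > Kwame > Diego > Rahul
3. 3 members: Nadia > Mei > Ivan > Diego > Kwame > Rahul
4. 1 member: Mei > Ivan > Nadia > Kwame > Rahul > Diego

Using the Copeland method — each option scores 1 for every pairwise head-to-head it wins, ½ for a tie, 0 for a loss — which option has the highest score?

Nadia

Rahul: loses to Nadia, Kwame, Diego, Mei, and Ivan → score 0.
Nadia: beats Rahul, Kwame, Diego, and Mei; ties Ivan → score 4.5.
Kwame: beats Rahul and Diego; loses to Nadia, Mei, and Ivan → score 2.
Diego: beats Rahul; loses to Nadia, Kwame, Mei, and Ivan → score 1.
Mei: beats Rahul, Kwame, Diego, and Ivan; loses to Nadia → score 4.
Ivan: beats Rahul, Kwame, and Diego; ties Nadia; loses to Mei → score 3.5.
Nadia has the best pairwise record.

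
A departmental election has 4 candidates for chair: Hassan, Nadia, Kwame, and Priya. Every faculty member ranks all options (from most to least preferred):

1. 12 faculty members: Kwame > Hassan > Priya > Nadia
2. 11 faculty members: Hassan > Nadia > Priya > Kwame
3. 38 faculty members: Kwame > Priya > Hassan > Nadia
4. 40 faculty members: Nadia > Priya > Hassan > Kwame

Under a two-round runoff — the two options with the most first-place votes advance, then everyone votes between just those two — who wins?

Round 1 first-place votes: Hassan 11, Nadia 40, Kwame 50, Priya 0.
Kwame and Nadia advance.
Runoff: Kwame is preferred to Nadia by 50 voters; Nadia by 51.
Nadia wins the runoff.

Nadia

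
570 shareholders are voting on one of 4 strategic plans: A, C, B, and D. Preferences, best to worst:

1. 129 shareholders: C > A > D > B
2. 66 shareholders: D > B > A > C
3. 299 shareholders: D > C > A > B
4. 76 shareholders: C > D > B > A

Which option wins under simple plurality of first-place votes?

D

First-place votes: A 0, C 205, B 0, D 365.
D has the most first-place votes.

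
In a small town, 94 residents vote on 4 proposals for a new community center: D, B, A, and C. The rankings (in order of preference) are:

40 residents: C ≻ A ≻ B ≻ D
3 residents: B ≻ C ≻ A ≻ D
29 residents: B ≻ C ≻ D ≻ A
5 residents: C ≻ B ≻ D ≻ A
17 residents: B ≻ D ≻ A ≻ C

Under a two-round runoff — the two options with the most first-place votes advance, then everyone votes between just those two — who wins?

B

Round 1 first-place votes: D 0, B 49, A 0, C 45.
B and C advance.
Runoff: B is preferred to C by 49 voters; C by 45.
B wins the runoff.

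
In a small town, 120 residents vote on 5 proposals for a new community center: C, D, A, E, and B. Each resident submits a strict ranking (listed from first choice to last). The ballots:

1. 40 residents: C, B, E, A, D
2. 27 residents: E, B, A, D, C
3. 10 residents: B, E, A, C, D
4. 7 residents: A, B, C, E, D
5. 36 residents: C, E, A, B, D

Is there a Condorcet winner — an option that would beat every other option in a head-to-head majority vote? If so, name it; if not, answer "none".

C

C vs D: 93–27 for C.
C vs A: 76–44 for C.
C vs E: 83–37 for C.
C vs B: 76–44 for C.
C beats every other option head-to-head.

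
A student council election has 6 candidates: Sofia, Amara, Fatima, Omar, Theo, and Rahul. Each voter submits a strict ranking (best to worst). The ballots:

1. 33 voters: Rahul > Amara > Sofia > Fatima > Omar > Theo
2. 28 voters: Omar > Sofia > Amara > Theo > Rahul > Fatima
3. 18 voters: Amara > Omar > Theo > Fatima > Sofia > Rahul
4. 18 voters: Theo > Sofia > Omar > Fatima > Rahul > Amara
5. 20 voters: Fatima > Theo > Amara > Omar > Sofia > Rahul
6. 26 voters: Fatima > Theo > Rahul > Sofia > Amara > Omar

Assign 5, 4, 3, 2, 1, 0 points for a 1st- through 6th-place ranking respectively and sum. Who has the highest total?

Sofia: 33·3 + 28·4 + 18·1 + 18·4 + 20·1 + 26·2 = 373
Amara: 33·4 + 28·3 + 18·5 + 18·0 + 20·3 + 26·1 = 392
Fatima: 33·2 + 28·0 + 18·2 + 18·2 + 20·5 + 26·5 = 368
Omar: 33·1 + 28·5 + 18·4 + 18·3 + 20·2 + 26·0 = 339
Theo: 33·0 + 28·2 + 18·3 + 18·5 + 20·4 + 26·4 = 384
Rahul: 33·5 + 28·1 + 18·0 + 18·1 + 20·0 + 26·3 = 289
Amara has the highest Borda score (392).

Amara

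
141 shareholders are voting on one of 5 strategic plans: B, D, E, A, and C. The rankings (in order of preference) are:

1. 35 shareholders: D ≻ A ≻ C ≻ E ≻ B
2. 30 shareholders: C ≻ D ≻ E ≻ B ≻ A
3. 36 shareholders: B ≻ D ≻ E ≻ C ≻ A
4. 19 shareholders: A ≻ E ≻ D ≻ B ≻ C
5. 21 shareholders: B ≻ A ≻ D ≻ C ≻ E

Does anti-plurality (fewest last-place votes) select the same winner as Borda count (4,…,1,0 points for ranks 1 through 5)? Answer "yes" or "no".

Anti-plurality — last-place votes: B 35, D 0, E 21, A 66, C 19. Winner: D.
Borda — scores: B 277, D 418, E 224, A 244, C 247. Winner: D.
The two methods agree.

yes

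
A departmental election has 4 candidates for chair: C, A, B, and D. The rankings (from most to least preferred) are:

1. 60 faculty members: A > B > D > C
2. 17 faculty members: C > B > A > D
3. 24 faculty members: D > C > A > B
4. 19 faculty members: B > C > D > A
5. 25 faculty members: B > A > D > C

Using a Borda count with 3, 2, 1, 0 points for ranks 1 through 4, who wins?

B

C: 60·0 + 17·3 + 24·2 + 19·2 + 25·0 = 137
A: 60·3 + 17·1 + 24·1 + 19·0 + 25·2 = 271
B: 60·2 + 17·2 + 24·0 + 19·3 + 25·3 = 286
D: 60·1 + 17·0 + 24·3 + 19·1 + 25·1 = 176
B has the highest Borda score (286).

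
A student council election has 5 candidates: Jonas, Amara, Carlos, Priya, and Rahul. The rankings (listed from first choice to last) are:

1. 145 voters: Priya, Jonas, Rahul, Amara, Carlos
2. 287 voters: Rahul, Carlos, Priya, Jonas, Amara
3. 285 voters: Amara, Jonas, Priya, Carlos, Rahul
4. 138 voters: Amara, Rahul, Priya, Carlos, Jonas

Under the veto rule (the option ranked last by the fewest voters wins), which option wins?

Priya

Last-place votes: Jonas 138, Amara 287, Carlos 145, Priya 0, Rahul 285.
Priya is ranked last by the fewest voters, so Priya wins.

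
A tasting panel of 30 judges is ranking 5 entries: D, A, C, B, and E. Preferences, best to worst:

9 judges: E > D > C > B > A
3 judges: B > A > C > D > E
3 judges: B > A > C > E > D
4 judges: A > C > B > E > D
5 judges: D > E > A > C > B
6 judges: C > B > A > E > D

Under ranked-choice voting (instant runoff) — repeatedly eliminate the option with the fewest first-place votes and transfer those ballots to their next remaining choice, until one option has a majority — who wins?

Round 1: D 5, A 4, C 6, B 6, E 9. Eliminate A.
Round 2: D 5, C 10, B 6, E 9. Eliminate D.
Round 3: C 10, B 6, E 14. Eliminate B.
Round 4: C 16, E 14. C has a majority.

C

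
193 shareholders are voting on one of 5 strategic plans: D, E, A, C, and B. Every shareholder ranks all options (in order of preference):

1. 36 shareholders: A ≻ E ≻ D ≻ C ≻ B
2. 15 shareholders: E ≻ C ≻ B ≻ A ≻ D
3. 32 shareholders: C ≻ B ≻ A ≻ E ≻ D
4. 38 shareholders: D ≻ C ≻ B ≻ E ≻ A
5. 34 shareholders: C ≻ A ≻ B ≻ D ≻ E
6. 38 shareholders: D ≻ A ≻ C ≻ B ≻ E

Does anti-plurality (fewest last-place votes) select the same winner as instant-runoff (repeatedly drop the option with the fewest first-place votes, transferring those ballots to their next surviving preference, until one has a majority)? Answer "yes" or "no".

Anti-plurality — last-place votes: D 47, E 72, A 38, C 0, B 36. Winner: C.
Instant-runoff — R1 D 76, E 15, A 36, C 66, B 0 (B out); R2 D 76, E 15, A 36, C 66 (E out); R3 D 76, A 36, C 81 (A out); R4 D 112, C 81 (D winner). Winner: D.
The two methods disagree.

no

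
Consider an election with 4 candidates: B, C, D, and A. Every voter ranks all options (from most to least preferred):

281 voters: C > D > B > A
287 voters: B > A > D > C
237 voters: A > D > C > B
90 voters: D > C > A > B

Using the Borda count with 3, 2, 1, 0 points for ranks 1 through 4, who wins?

B: 281·1 + 287·3 + 237·0 + 90·0 = 1142
C: 281·3 + 287·0 + 237·1 + 90·2 = 1260
D: 281·2 + 287·1 + 237·2 + 90·3 = 1593
A: 281·0 + 287·2 + 237·3 + 90·1 = 1375
D has the highest Borda score (1593).

D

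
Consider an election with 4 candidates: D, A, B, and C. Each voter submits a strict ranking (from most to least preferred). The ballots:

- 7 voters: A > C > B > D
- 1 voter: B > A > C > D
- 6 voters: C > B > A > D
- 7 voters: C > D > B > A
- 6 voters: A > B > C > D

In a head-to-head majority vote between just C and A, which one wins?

Voters preferring C to A: 13; preferring A to C: 14.
A wins the head-to-head.

A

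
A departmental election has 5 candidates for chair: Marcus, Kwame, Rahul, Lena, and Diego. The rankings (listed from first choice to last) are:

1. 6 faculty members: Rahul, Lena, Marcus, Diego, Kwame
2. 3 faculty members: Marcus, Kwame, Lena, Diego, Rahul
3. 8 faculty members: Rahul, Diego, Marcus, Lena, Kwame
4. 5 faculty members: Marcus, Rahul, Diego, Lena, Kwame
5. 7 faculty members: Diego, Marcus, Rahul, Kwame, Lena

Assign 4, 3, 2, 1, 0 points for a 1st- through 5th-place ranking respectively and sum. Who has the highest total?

Marcus: 6·2 + 3·4 + 8·2 + 5·4 + 7·3 = 81
Kwame: 6·0 + 3·3 + 8·0 + 5·0 + 7·1 = 16
Rahul: 6·4 + 3·0 + 8·4 + 5·3 + 7·2 = 85
Lena: 6·3 + 3·2 + 8·1 + 5·1 + 7·0 = 37
Diego: 6·1 + 3·1 + 8·3 + 5·2 + 7·4 = 71
Rahul has the highest Borda score (85).

Rahul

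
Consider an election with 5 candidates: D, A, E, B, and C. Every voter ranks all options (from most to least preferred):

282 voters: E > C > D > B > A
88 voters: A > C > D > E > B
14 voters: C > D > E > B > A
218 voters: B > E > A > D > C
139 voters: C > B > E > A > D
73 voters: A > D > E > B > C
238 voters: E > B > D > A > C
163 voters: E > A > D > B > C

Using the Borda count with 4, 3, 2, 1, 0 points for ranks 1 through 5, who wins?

D: 282·2 + 88·2 + 14·3 + 218·1 + 139·0 + 73·3 + 238·2 + 163·2 = 2021
A: 282·0 + 88·4 + 14·0 + 218·2 + 139·1 + 73·4 + 238·1 + 163·3 = 1946
E: 282·4 + 88·1 + 14·2 + 218·3 + 139·2 + 73·2 + 238·4 + 163·4 = 3926
B: 282·1 + 88·0 + 14·1 + 218·4 + 139·3 + 73·1 + 238·3 + 163·1 = 2535
C: 282·3 + 88·3 + 14·4 + 218·0 + 139·4 + 73·0 + 238·0 + 163·0 = 1722
E has the highest Borda score (3926).

E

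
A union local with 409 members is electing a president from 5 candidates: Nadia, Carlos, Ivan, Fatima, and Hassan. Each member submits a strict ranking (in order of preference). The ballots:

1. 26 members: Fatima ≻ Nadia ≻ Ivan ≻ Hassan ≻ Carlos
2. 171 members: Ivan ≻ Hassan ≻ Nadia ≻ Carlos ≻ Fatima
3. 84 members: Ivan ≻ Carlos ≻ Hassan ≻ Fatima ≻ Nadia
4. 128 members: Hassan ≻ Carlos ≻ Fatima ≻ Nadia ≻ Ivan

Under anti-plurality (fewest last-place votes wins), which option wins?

Hassan

Last-place votes: Nadia 84, Carlos 26, Ivan 128, Fatima 171, Hassan 0.
Hassan is ranked last by the fewest voters, so Hassan wins.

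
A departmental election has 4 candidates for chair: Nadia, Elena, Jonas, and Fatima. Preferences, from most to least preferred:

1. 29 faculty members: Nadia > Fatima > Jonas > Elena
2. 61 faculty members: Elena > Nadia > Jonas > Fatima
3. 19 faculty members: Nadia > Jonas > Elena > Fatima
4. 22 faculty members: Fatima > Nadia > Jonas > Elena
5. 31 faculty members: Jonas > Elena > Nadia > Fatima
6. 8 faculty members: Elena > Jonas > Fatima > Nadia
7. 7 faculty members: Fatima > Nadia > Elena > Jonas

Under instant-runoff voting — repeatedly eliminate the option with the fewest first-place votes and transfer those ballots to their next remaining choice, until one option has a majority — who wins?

Round 1: Nadia 48, Elena 69, Jonas 31, Fatima 29. Eliminate Fatima.
Round 2: Nadia 77, Elena 69, Jonas 31. Eliminate Jonas.
Round 3: Nadia 77, Elena 100. Elena has a majority.

Elena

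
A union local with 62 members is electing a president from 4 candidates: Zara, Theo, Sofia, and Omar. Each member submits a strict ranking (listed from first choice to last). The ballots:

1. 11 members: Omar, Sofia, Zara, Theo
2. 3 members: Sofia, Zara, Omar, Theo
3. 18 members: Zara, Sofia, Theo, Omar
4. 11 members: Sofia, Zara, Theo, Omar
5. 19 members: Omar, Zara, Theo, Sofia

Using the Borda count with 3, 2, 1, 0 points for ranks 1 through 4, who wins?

Zara: 11·1 + 3·2 + 18·3 + 11·2 + 19·2 = 131
Theo: 11·0 + 3·0 + 18·1 + 11·1 + 19·1 = 48
Sofia: 11·2 + 3·3 + 18·2 + 11·3 + 19·0 = 100
Omar: 11·3 + 3·1 + 18·0 + 11·0 + 19·3 = 93
Zara has the highest Borda score (131).

Zara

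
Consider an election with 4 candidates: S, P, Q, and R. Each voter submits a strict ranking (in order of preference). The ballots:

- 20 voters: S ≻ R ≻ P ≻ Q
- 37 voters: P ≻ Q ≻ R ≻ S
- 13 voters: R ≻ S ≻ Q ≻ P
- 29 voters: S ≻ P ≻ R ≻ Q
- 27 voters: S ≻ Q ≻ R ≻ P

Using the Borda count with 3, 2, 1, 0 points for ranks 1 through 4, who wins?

S

S: 20·3 + 37·0 + 13·2 + 29·3 + 27·3 = 254
P: 20·1 + 37·3 + 13·0 + 29·2 + 27·0 = 189
Q: 20·0 + 37·2 + 13·1 + 29·0 + 27·2 = 141
R: 20·2 + 37·1 + 13·3 + 29·1 + 27·1 = 172
S has the highest Borda score (254).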